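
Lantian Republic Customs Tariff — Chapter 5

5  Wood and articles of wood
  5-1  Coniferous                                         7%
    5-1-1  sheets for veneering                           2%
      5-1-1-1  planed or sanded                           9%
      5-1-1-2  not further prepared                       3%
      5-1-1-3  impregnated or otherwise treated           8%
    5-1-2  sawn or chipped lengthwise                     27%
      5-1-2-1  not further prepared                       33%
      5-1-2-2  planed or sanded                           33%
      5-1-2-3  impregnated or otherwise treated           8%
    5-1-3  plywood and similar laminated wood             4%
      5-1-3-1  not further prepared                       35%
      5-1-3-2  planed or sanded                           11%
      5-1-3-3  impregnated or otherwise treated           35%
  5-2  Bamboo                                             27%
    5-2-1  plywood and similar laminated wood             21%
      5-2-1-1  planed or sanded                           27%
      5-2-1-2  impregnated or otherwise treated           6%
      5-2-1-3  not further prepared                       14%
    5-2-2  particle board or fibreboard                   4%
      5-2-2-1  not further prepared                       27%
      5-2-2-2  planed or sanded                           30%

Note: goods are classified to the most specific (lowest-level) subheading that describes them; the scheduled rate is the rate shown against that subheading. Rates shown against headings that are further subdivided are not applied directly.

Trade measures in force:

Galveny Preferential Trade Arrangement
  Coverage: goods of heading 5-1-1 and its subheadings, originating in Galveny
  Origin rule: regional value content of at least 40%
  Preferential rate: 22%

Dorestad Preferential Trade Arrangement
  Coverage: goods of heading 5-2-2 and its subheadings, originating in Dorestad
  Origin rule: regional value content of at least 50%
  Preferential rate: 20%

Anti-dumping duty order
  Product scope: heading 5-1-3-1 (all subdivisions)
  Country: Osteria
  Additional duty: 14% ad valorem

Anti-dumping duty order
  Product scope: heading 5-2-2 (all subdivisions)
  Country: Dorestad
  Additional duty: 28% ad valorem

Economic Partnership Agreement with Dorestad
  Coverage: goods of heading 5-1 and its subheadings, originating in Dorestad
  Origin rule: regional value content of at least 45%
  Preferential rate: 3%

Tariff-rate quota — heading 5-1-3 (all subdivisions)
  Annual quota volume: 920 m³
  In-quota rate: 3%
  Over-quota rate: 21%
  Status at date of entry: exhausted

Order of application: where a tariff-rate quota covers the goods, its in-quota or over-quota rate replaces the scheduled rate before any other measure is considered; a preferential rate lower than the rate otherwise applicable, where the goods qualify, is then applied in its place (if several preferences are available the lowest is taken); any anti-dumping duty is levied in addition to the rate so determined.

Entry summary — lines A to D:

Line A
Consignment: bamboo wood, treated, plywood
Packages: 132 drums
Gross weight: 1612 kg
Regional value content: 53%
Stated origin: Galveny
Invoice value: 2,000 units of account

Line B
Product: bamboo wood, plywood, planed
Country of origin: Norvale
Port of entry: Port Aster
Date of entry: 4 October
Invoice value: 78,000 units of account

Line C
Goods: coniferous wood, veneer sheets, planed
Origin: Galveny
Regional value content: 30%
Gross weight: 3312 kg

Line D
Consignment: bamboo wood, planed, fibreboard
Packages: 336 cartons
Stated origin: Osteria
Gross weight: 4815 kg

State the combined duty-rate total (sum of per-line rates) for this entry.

72%

Line A: bamboo → 5-2; plywood → 5-2-1; treated → 5-2-1-2. Scheduled 6%. Galveny agreement on 5-1-1: 5-2-1-2 not covered. → 6%.
Line B: bamboo → 5-2; plywood → 5-2-1; planed → 5-2-1-1. Scheduled 27%. No special measure applies. → 27%.
Line C: coniferous → 5-1; veneer sheets → 5-1-1; planed → 5-1-1-1. Scheduled 9%. Galveny agreement on 5-1-1: RVC < 40%. → 9%.
Line D: bamboo → 5-2; fibreboard → 5-2-2; planed → 5-2-2-2. Scheduled 30%. No special measure applies. → 30%.
Sum: 6% + 27% + 9% + 30% = 72%.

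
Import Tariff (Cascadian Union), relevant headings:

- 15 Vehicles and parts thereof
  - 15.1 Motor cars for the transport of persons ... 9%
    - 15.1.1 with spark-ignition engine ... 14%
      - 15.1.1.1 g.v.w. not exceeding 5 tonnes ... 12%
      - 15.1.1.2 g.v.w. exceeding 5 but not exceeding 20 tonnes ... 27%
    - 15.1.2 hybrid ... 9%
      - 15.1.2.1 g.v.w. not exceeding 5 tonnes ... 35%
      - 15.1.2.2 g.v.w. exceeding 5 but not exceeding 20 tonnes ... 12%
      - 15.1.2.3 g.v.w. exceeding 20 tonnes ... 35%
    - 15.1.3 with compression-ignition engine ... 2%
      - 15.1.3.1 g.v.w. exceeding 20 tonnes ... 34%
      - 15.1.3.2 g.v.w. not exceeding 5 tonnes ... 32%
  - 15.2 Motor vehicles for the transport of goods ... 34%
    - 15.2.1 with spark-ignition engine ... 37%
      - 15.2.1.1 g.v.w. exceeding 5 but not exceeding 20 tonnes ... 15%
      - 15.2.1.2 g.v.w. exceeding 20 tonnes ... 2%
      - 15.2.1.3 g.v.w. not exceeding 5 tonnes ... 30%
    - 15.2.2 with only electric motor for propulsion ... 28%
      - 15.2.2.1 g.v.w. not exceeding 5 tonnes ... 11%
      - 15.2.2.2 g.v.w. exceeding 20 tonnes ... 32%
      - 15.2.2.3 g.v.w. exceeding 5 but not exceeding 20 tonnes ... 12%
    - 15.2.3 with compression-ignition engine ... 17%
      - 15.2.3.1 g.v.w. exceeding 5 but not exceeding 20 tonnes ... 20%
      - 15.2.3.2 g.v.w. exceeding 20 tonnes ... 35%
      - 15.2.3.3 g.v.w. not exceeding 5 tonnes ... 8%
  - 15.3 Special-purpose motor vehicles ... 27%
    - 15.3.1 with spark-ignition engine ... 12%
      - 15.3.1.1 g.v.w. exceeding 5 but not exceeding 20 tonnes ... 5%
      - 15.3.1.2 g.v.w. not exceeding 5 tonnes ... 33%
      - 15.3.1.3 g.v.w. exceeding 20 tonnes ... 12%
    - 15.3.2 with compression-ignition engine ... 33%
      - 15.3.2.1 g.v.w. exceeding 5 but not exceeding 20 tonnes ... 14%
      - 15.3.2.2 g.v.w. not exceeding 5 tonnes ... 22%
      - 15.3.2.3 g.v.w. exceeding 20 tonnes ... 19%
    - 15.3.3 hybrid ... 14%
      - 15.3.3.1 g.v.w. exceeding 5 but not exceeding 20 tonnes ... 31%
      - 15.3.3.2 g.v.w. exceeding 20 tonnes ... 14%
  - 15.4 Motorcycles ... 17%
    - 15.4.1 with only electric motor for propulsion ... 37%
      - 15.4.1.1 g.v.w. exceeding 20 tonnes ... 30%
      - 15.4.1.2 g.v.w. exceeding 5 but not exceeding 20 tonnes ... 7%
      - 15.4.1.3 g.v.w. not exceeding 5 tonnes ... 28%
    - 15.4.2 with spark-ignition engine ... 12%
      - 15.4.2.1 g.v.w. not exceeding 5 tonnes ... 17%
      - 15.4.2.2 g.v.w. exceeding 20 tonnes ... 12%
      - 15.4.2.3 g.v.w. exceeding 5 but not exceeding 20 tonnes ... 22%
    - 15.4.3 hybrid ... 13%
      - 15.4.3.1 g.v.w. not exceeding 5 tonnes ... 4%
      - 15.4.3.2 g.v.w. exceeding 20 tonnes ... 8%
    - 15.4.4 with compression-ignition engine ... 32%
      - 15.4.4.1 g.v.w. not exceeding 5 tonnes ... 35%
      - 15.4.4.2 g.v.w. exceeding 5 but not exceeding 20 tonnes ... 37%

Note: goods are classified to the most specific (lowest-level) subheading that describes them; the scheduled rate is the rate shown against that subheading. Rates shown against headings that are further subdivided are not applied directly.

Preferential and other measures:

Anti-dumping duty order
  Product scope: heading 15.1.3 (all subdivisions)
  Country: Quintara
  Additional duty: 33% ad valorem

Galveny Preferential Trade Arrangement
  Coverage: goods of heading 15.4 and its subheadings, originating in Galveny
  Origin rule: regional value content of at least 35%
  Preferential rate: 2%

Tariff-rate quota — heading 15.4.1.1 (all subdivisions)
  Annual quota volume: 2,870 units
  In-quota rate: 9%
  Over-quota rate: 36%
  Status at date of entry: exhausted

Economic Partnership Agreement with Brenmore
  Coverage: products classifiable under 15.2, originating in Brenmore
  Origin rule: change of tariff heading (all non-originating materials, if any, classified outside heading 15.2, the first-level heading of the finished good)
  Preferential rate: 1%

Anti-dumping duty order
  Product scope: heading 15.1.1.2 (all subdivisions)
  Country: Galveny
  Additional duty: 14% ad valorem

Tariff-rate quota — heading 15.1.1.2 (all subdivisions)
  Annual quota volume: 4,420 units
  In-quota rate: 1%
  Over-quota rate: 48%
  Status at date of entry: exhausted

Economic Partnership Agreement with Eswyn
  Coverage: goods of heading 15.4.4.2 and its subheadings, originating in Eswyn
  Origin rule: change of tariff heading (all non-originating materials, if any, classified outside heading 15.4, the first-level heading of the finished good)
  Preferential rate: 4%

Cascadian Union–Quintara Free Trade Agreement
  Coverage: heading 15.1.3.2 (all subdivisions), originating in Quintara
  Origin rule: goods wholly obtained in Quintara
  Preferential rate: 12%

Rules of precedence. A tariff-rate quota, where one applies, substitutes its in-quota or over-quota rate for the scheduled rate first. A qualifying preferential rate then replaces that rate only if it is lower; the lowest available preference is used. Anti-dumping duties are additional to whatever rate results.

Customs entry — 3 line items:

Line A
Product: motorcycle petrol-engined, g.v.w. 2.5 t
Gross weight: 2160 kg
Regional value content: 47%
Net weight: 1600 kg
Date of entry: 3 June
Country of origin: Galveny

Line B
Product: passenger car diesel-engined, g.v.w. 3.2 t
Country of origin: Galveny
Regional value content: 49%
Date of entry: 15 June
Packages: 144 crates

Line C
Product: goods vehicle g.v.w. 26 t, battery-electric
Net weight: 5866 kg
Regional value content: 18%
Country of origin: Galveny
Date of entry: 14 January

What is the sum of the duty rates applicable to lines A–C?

Line A: motorcycle → 15.4; petrol-engined → 15.4.2; g.v.w. 2.5 t → 15.4.2.1. Scheduled 17%. Galveny agreement on 15.4: RVC ≥ 35% → 2% available; preferential 2%. → 2%.
Line B: passenger car → 15.1; diesel-engined → 15.1.3; g.v.w. 3.2 t → 15.1.3.2. Scheduled 32%. Galveny agreement on 15.4: 15.1.3.2 not covered. → 32%.
Line C: goods vehicle → 15.2; battery-electric → 15.2.2; g.v.w. 26 t → 15.2.2.2. Scheduled 32%. Galveny agreement on 15.4: 15.2.2.2 not covered. → 32%.
Sum: 2% + 32% + 32% = 66%.

66%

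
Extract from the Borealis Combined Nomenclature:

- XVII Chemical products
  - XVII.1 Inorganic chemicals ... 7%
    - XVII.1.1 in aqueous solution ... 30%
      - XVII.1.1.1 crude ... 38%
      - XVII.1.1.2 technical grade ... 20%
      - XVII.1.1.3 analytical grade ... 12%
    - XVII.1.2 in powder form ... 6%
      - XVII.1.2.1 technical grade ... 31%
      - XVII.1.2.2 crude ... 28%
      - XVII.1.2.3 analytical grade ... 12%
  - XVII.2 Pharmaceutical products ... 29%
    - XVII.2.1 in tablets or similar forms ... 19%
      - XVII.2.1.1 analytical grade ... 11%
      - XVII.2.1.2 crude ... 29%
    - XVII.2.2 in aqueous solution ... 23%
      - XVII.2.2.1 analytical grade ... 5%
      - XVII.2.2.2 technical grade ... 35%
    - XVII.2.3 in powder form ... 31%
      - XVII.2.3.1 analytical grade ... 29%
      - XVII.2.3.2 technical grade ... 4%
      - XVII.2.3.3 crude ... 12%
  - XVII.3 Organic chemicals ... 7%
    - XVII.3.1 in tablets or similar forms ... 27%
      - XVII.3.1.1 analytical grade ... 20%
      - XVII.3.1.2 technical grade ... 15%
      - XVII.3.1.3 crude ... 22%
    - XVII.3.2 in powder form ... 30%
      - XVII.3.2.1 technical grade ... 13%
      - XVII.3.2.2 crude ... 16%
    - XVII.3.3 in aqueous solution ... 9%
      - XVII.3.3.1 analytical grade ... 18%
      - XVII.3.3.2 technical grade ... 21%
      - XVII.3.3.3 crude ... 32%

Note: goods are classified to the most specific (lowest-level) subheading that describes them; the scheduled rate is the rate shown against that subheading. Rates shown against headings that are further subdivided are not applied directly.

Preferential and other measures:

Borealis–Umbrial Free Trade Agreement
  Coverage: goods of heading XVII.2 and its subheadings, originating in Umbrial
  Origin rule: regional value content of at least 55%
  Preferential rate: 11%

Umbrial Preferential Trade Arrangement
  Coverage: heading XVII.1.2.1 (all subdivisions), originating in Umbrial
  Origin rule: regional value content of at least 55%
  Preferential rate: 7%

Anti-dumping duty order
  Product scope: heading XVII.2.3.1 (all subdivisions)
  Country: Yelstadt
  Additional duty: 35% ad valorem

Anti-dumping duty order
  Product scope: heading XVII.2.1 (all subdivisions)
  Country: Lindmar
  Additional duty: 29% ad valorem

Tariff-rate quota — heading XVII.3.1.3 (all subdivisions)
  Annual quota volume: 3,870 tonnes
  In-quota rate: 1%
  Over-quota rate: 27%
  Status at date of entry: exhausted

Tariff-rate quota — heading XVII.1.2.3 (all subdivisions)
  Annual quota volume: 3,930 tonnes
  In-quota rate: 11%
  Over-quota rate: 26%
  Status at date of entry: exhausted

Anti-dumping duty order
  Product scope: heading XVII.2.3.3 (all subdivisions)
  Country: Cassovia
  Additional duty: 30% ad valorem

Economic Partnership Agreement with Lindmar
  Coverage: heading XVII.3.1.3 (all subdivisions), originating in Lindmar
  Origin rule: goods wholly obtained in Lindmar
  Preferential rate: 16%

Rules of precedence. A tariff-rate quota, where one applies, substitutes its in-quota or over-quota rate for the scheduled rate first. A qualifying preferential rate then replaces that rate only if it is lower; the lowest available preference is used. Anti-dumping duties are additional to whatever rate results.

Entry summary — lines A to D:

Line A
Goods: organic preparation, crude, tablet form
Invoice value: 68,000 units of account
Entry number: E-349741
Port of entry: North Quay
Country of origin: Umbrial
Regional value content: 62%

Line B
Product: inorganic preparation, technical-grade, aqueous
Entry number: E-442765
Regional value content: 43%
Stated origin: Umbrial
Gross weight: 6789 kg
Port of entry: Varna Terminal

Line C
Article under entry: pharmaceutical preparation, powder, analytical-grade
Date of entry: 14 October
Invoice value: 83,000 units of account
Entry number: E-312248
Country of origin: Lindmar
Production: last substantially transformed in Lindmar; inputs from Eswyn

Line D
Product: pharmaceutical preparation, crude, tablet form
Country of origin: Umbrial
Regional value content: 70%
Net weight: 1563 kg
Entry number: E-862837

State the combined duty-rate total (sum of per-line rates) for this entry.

Line A: organic → XVII.3; tablet form → XVII.3.1; crude → XVII.3.1.3. Scheduled 22%. quota on XVII.3.1.3 exhausted → over-quota 27%; Umbrial agreement on XVII.2: XVII.3.1.3 not covered; Umbrial agreement on XVII.1.2.1: XVII.3.1.3 not covered. → 27%.
Line B: inorganic → XVII.1; aqueous → XVII.1.1; technical-grade → XVII.1.1.2. Scheduled 20%. Umbrial agreement on XVII.2: XVII.1.1.2 not covered; Umbrial agreement on XVII.1.2.1: XVII.1.1.2 not covered. → 20%.
Line C: pharmaceutical → XVII.2; powder → XVII.2.3; analytical-grade → XVII.2.3.1. Scheduled 29%. Lindmar agreement on XVII.3.1.3: XVII.2.3.1 not covered. → 29%.
Line D: pharmaceutical → XVII.2; tablet form → XVII.2.1; crude → XVII.2.1.2. Scheduled 29%. Umbrial agreement on XVII.2: RVC ≥ 55% → 11% available; Umbrial agreement on XVII.1.2.1: XVII.2.1.2 not covered; preferential 11%. → 11%.
Sum: 27% + 20% + 29% + 11% = 87%.

87%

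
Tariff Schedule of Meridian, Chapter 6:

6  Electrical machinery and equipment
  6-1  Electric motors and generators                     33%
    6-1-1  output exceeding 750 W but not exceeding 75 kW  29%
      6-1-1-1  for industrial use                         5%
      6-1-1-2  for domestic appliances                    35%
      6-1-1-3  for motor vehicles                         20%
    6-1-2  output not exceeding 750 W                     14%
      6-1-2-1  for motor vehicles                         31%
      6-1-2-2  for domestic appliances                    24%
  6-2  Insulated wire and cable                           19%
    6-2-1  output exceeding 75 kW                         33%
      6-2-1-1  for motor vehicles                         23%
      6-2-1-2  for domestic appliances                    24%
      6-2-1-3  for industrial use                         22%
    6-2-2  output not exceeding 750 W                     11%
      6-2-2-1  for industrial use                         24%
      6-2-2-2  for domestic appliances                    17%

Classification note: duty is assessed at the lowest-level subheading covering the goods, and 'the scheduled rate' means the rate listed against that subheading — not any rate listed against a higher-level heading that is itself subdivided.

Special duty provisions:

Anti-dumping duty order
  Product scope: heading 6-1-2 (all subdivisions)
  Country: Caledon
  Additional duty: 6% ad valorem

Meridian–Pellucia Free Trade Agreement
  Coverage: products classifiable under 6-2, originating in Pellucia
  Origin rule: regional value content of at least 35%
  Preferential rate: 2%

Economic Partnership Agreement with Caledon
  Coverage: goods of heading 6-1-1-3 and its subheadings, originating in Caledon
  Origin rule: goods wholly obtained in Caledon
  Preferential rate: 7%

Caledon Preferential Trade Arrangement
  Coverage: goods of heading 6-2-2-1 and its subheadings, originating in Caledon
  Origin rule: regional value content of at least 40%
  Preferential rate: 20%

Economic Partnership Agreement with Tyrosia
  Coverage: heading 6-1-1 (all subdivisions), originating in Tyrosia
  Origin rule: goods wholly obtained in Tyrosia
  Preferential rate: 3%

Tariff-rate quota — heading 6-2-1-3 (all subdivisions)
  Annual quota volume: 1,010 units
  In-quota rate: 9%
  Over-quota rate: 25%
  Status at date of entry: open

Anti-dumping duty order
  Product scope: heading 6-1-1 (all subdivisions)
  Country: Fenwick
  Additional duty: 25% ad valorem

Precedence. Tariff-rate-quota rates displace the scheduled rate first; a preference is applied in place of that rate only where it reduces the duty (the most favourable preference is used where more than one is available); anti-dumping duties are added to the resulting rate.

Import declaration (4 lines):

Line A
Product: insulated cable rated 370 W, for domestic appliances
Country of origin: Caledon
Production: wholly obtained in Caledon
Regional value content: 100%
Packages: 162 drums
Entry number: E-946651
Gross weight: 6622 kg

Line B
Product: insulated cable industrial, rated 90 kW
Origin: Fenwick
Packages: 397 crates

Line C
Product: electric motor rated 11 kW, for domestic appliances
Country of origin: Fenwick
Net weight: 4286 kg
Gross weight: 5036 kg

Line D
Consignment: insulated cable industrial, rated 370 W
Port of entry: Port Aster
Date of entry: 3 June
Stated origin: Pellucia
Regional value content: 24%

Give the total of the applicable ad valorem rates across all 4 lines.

110%

Line A: insulated cable → 6-2; rated 370 W → 6-2-2; for domestic appliances → 6-2-2-2. Scheduled 17%. Caledon agreement on 6-1-1-3: 6-2-2-2 not covered; Caledon agreement on 6-2-2-1: 6-2-2-2 not covered. → 17%.
Line B: insulated cable → 6-2; rated 90 kW → 6-2-1; industrial → 6-2-1-3. Scheduled 22%. quota on 6-2-1-3 open → in-quota 9%. → 9%.
Line C: electric motor → 6-1; rated 11 kW → 6-1-1; for domestic appliances → 6-1-1-2. Scheduled 35%. anti-dumping (Fenwick, 6-1-1): +25%; total 35% + 25% = 60%. → 60%.
Line D: insulated cable → 6-2; rated 370 W → 6-2-2; industrial → 6-2-2-1. Scheduled 24%. Pellucia agreement on 6-2: RVC < 35%. → 24%.
Sum: 17% + 9% + 60% + 24% = 110%.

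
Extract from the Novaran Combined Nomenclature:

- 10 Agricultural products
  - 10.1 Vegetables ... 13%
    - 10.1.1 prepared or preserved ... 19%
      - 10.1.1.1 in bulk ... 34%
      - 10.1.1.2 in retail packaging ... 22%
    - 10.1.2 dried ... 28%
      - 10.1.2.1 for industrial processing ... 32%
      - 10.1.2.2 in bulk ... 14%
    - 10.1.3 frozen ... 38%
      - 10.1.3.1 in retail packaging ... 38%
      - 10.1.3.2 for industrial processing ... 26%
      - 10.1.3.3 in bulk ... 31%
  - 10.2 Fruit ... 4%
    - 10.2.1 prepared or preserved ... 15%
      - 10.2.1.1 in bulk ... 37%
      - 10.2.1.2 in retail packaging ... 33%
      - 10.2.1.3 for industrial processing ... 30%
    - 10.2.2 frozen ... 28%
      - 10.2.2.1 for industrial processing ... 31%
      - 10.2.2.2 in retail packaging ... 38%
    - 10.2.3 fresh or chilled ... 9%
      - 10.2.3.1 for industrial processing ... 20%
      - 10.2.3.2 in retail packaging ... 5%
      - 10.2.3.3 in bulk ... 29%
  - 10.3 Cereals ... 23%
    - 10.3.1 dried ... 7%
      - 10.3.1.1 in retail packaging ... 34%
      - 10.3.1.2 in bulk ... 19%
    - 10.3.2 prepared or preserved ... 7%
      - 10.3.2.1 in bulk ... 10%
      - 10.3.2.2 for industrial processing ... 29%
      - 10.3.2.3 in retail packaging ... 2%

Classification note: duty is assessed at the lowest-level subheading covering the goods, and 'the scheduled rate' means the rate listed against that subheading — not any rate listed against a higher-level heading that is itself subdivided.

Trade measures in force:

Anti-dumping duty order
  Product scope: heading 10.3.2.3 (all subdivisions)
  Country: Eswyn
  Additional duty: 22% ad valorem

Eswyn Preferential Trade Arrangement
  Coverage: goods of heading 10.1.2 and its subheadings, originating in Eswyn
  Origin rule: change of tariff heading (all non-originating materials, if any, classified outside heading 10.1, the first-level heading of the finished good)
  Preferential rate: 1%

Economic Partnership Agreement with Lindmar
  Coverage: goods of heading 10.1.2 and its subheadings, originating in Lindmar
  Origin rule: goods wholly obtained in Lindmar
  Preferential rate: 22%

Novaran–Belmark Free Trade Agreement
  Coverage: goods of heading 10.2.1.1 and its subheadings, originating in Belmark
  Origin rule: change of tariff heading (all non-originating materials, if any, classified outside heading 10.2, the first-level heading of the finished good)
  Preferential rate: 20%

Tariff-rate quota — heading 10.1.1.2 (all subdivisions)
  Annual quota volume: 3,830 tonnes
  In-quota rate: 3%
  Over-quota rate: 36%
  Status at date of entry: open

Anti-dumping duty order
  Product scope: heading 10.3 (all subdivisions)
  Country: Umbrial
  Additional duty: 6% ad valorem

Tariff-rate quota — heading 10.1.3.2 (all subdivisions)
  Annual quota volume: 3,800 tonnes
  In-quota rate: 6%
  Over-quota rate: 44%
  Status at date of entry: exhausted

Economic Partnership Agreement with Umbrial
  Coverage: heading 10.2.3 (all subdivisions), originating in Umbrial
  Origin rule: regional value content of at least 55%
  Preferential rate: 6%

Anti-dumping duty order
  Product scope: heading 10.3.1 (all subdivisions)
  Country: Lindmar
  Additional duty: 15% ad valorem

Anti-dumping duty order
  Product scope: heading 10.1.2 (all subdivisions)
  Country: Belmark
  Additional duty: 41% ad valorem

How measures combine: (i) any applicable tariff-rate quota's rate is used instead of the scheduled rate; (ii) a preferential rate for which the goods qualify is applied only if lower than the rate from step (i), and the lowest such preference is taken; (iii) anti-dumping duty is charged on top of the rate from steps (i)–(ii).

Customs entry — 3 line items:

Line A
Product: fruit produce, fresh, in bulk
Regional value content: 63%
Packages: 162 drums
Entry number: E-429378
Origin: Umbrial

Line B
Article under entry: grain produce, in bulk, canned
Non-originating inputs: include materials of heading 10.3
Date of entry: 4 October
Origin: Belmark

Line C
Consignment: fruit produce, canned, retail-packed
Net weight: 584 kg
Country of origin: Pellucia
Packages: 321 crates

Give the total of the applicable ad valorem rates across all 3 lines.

49%

Line A: fruit → 10.2; fresh → 10.2.3; in bulk → 10.2.3.3. Scheduled 29%. Umbrial agreement on 10.2.3: RVC ≥ 55% → 6% available; preferential 6%. → 6%.
Line B: grain → 10.3; canned → 10.3.2; in bulk → 10.3.2.1. Scheduled 10%. Belmark agreement on 10.2.1.1: 10.3.2.1 not covered. → 10%.
Line C: fruit → 10.2; canned → 10.2.1; retail-packed → 10.2.1.2. Scheduled 33%. No special measure applies. → 33%.
Sum: 6% + 10% + 33% = 49%.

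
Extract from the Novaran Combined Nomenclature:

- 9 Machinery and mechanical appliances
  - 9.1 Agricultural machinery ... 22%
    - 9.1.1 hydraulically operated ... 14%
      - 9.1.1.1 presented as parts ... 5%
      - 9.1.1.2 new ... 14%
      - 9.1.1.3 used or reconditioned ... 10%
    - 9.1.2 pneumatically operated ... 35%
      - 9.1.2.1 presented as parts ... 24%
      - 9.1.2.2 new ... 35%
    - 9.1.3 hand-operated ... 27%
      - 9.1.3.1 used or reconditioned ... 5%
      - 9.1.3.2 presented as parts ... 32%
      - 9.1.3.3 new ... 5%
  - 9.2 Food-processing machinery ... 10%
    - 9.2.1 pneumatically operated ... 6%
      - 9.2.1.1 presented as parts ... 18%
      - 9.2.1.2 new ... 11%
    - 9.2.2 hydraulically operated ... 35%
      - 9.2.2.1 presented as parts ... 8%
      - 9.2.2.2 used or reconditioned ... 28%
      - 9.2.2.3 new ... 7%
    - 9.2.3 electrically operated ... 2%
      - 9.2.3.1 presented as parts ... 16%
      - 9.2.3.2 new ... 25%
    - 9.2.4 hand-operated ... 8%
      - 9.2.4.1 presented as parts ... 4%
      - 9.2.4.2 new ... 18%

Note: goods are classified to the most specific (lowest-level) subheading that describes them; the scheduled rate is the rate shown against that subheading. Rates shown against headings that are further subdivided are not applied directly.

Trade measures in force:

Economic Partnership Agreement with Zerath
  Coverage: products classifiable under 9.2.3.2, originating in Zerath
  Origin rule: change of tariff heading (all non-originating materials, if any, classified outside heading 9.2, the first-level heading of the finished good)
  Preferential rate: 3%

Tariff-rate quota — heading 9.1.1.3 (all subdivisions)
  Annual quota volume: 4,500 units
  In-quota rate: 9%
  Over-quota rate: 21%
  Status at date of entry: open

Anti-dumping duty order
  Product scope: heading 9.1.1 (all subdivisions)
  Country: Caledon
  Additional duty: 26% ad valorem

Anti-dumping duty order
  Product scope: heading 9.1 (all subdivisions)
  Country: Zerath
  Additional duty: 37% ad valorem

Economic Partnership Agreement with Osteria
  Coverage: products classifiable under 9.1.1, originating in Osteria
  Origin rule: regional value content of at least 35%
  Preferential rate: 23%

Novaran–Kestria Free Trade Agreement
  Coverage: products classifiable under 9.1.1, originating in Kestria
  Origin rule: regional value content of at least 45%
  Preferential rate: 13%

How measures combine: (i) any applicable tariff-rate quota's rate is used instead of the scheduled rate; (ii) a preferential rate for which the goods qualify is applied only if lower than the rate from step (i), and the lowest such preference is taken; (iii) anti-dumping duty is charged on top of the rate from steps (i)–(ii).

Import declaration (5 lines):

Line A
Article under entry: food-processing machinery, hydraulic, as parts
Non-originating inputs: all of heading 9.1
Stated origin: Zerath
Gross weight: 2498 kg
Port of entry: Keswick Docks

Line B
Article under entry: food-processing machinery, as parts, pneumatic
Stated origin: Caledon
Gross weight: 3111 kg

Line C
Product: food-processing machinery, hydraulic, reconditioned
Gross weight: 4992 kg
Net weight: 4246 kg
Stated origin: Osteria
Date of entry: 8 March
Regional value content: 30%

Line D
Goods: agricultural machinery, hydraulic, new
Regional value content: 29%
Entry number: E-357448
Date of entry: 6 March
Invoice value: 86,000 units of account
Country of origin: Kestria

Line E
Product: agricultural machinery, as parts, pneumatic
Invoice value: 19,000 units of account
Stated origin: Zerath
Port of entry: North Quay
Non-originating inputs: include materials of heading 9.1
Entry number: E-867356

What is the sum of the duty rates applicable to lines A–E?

Line A: food-processing → 9.2; hydraulic → 9.2.2; as parts → 9.2.2.1. Scheduled 8%. Zerath agreement on 9.2.3.2: 9.2.2.1 not covered. → 8%.
Line B: food-processing → 9.2; pneumatic → 9.2.1; as parts → 9.2.1.1. Scheduled 18%. No special measure applies. → 18%.
Line C: food-processing → 9.2; hydraulic → 9.2.2; reconditioned → 9.2.2.2. Scheduled 28%. Osteria agreement on 9.1.1: 9.2.2.2 not covered. → 28%.
Line D: agricultural → 9.1; hydraulic → 9.1.1; new → 9.1.1.2. Scheduled 14%. Kestria agreement on 9.1.1: RVC < 45%. → 14%.
Line E: agricultural → 9.1; pneumatic → 9.1.2; as parts → 9.1.2.1. Scheduled 24%. Zerath agreement on 9.2.3.2: 9.1.2.1 not covered; anti-dumping (Zerath, 9.1): +37%; total 24% + 37% = 61%. → 61%.
Sum: 8% + 18% + 28% + 14% + 61% = 129%.

129%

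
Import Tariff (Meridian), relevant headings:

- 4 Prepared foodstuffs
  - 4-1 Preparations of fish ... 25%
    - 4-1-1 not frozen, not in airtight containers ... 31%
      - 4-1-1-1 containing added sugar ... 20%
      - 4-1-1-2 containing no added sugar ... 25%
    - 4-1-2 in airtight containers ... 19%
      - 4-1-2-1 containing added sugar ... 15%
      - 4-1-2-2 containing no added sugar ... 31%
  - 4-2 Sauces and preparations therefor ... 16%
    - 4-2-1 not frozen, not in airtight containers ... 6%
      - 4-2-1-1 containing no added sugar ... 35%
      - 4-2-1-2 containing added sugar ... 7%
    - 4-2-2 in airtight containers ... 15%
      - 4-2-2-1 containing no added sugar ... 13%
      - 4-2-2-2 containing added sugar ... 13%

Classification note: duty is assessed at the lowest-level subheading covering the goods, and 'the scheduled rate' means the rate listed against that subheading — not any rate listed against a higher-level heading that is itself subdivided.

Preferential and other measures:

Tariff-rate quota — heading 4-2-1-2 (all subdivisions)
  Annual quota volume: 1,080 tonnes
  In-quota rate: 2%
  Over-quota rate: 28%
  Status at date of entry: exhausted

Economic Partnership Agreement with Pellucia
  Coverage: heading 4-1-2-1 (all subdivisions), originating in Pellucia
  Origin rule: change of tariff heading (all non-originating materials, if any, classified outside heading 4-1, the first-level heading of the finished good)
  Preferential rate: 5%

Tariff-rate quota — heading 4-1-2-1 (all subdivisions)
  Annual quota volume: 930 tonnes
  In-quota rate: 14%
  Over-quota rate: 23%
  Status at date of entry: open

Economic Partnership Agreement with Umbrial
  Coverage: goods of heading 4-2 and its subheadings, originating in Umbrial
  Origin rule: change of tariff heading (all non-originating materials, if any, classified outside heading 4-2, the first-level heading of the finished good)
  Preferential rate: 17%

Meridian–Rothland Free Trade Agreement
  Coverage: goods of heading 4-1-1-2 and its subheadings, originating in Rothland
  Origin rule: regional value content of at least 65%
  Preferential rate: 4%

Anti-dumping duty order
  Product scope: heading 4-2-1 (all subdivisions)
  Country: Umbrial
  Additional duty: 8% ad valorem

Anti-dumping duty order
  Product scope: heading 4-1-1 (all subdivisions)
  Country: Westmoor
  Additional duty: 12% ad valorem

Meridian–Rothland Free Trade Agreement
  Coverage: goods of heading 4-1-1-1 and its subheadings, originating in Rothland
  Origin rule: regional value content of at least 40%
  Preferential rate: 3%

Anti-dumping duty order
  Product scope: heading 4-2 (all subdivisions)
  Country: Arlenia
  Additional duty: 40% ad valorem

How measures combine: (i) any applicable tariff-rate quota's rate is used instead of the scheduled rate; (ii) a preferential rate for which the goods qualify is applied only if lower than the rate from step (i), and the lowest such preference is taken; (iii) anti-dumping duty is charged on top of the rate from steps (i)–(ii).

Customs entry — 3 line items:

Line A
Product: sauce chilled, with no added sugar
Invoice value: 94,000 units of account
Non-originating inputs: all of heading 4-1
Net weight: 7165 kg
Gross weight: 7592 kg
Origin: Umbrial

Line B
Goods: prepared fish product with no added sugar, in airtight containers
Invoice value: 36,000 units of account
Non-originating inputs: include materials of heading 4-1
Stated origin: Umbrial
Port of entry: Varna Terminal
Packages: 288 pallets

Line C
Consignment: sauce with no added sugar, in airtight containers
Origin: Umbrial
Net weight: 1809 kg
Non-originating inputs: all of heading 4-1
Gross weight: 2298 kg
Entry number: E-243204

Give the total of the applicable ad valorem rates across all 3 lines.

Line A: sauce → 4-2; chilled → 4-2-1; with no added sugar → 4-2-1-1. Scheduled 35%. Umbrial agreement on 4-2: CTH met → 17% available; preferential 17%; anti-dumping (Umbrial, 4-2-1): +8%; total 17% + 8% = 25%. → 25%.
Line B: prepared fish product → 4-1; in airtight containers → 4-1-2; with no added sugar → 4-1-2-2. Scheduled 31%. Umbrial agreement on 4-2: 4-1-2-2 not covered. → 31%.
Line C: sauce → 4-2; in airtight containers → 4-2-2; with no added sugar → 4-2-2-1. Scheduled 13%. Umbrial agreement on 4-2: CTH met → 17% available; preference 17% not lower than 13% → no reduction. → 13%.
Sum: 25% + 31% + 13% = 69%.

69%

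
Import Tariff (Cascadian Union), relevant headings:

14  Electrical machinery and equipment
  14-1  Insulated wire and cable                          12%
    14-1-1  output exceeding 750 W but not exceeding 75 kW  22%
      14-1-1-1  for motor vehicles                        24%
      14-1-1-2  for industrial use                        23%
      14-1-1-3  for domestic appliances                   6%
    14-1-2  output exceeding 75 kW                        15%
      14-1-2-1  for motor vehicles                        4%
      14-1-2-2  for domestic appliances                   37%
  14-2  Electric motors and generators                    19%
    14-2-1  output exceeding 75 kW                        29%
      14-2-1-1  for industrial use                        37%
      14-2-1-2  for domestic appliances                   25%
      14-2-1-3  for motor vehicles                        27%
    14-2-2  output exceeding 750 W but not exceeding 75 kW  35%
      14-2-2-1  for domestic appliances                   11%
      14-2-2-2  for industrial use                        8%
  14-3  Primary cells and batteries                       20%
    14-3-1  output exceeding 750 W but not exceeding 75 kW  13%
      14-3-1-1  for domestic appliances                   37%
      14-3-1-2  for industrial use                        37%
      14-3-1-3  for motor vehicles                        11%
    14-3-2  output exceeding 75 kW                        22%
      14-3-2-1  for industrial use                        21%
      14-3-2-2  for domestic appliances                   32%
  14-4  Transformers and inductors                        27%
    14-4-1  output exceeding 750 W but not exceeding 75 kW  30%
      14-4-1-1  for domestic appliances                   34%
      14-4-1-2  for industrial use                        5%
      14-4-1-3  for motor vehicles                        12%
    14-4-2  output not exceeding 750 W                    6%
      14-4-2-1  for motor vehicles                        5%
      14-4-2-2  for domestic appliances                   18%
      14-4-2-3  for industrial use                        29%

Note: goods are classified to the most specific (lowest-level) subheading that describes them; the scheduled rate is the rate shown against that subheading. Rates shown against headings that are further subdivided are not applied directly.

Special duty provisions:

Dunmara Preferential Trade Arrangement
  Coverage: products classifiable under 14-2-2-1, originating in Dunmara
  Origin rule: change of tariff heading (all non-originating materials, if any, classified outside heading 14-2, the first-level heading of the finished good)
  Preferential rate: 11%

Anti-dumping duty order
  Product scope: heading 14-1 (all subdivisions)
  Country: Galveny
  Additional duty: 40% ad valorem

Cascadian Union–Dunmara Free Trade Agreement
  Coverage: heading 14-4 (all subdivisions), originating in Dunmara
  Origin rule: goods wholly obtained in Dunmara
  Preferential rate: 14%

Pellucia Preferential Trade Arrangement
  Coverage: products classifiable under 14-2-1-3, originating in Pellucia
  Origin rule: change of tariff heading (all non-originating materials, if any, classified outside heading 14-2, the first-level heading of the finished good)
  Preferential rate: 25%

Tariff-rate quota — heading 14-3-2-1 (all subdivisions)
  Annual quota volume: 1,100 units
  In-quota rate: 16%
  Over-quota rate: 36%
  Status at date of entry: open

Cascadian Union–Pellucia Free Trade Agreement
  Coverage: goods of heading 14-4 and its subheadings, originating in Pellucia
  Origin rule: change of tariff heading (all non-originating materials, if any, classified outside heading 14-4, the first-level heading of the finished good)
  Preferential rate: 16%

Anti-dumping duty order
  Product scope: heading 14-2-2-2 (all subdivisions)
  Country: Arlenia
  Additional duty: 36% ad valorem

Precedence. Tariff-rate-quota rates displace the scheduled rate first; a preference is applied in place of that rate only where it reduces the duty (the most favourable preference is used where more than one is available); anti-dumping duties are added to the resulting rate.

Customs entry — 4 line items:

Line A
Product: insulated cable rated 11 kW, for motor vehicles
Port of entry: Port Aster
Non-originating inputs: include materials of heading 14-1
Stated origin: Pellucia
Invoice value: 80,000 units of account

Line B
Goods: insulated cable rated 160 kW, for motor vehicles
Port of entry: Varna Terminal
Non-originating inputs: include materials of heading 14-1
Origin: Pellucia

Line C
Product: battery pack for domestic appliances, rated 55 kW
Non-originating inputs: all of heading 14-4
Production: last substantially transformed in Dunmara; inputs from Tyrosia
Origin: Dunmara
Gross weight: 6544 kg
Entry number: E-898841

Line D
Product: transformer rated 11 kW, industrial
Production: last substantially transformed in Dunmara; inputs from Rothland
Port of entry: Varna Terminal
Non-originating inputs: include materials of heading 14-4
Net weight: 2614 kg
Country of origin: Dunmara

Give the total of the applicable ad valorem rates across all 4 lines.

70%

Line A: insulated cable → 14-1; rated 11 kW → 14-1-1; for motor vehicles → 14-1-1-1. Scheduled 24%. Pellucia agreement on 14-2-1-3: 14-1-1-1 not covered; Pellucia agreement on 14-4: 14-1-1-1 not covered. → 24%.
Line B: insulated cable → 14-1; rated 160 kW → 14-1-2; for motor vehicles → 14-1-2-1. Scheduled 4%. Pellucia agreement on 14-2-1-3: 14-1-2-1 not covered; Pellucia agreement on 14-4: 14-1-2-1 not covered. → 4%.
Line C: battery pack → 14-3; rated 55 kW → 14-3-1; for domestic appliances → 14-3-1-1. Scheduled 37%. Dunmara agreement on 14-2-2-1: 14-3-1-1 not covered; Dunmara agreement on 14-4: 14-3-1-1 not covered. → 37%.
Line D: transformer → 14-4; rated 11 kW → 14-4-1; industrial → 14-4-1-2. Scheduled 5%. Dunmara agreement on 14-2-2-1: 14-4-1-2 not covered; Dunmara agreement on 14-4: not wholly obtained. → 5%.
Sum: 24% + 4% + 37% + 5% = 70%.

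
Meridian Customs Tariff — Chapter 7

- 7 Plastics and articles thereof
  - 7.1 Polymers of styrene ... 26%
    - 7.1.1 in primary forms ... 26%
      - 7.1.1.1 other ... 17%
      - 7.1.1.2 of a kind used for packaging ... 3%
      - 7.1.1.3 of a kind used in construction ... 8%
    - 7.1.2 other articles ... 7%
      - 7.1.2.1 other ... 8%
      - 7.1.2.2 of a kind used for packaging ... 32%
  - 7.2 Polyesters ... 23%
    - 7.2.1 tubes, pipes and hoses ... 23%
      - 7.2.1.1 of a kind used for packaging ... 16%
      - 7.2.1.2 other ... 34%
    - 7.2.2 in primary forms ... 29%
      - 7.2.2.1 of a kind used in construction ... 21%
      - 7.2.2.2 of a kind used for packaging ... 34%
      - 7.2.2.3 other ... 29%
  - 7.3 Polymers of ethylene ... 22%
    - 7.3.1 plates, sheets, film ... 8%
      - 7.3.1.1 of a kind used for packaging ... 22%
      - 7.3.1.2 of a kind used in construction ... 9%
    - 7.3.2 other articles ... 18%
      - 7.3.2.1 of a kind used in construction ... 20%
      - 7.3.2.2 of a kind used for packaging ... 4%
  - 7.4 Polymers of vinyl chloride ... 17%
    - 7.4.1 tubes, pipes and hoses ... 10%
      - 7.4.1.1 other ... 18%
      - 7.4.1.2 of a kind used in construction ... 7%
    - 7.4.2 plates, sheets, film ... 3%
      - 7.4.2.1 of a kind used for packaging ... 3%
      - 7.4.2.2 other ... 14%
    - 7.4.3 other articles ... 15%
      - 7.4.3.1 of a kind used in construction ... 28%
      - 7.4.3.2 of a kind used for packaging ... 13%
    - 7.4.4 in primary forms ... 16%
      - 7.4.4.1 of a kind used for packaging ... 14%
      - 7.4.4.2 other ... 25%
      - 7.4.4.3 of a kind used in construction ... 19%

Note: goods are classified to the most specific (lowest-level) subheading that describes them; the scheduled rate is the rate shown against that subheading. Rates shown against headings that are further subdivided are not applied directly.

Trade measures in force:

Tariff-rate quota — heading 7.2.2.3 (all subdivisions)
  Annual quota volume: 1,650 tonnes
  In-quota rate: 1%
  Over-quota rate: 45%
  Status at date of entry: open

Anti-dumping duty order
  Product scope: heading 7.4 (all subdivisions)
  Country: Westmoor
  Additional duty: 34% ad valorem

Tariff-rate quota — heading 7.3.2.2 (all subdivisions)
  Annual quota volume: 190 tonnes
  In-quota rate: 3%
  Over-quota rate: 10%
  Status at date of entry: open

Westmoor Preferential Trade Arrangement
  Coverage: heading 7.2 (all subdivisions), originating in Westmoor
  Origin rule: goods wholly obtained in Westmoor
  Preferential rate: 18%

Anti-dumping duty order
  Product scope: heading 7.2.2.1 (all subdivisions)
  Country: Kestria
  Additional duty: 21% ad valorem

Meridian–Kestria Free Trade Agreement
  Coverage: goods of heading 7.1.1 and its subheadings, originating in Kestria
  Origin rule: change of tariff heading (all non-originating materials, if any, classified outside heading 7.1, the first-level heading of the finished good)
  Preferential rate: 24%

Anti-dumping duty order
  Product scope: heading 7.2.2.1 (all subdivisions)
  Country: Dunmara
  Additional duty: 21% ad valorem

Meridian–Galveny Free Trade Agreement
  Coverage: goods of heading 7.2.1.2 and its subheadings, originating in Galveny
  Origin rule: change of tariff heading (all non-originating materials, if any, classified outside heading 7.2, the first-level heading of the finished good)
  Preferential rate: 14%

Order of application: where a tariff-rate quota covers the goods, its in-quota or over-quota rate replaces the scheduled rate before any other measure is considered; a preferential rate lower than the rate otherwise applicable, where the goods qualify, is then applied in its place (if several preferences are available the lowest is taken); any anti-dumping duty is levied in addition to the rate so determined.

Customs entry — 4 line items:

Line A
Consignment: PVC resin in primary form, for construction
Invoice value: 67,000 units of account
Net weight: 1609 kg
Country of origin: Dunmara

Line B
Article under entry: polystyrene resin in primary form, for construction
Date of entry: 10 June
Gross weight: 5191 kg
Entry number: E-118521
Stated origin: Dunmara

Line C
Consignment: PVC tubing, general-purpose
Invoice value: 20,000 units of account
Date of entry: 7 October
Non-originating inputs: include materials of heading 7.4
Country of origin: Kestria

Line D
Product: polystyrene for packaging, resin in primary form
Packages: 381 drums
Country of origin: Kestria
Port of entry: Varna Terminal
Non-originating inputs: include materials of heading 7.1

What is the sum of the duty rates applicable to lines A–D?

48%

Line A: PVC → 7.4; resin in primary form → 7.4.4; for construction → 7.4.4.3. Scheduled 19%. No special measure applies. → 19%.
Line B: polystyrene → 7.1; resin in primary form → 7.1.1; for construction → 7.1.1.3. Scheduled 8%. No special measure applies. → 8%.
Line C: PVC → 7.4; tubing → 7.4.1; general-purpose → 7.4.1.1. Scheduled 18%. Kestria agreement on 7.1.1: 7.4.1.1 not covered. → 18%.
Line D: polystyrene → 7.1; resin in primary form → 7.1.1; for packaging → 7.1.1.2. Scheduled 3%. Kestria agreement on 7.1.1: CTH not met. → 3%.
Sum: 19% + 8% + 18% + 3% = 48%.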